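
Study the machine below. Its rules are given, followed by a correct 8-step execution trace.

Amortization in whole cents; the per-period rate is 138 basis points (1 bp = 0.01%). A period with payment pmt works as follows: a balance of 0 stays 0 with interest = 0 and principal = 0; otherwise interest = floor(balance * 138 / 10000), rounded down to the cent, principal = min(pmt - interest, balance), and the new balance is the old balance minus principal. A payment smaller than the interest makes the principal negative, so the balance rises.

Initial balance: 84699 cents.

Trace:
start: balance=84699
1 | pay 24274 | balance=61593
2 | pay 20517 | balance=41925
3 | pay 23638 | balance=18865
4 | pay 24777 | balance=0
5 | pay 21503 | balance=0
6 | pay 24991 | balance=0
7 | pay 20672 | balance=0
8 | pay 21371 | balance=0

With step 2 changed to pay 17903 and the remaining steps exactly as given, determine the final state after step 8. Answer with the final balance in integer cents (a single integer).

(re-executing from step 2 with the substitution; state before step 2: balance=61593)
2 | pay 17903 | balance=44539
3 | pay 23638 | balance=21515
4 | pay 24777 | balance=0
5 | pay 21503 | balance=0
6 | pay 24991 | balance=0
7 | pay 20672 | balance=0
8 | pay 21371 | balance=0

0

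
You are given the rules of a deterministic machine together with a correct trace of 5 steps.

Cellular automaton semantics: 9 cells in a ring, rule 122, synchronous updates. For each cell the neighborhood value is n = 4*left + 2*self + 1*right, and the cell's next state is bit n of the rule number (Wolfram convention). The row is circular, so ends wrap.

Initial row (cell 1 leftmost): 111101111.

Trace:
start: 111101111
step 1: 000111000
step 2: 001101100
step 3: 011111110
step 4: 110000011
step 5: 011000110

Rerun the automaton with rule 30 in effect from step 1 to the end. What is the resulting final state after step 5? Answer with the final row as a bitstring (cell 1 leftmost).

111001000

(re-executing steps 1..5 under rule 30; state before step 1: 111101111)
step 1: 000001000
step 2: 000011100
step 3: 000110010
step 4: 001101111
step 5: 111001000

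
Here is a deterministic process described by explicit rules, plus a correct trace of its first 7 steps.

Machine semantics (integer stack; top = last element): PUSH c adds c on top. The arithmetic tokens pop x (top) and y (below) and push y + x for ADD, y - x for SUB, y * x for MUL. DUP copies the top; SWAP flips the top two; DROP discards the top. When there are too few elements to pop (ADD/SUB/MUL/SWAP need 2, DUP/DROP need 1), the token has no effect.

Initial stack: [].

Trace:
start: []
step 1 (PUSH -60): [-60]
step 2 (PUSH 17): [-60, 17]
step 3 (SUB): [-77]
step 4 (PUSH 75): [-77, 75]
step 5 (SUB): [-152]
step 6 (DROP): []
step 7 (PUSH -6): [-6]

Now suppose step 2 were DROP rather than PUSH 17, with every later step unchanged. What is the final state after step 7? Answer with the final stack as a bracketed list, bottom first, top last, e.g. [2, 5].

[-6]

(re-executing from step 2 with the substitution; state before step 2: [-60])
step 2 (DROP): []
step 3 (SUB): []
step 4 (PUSH 75): [75]
step 5 (SUB): [75]
step 6 (DROP): []
step 7 (PUSH -6): [-6]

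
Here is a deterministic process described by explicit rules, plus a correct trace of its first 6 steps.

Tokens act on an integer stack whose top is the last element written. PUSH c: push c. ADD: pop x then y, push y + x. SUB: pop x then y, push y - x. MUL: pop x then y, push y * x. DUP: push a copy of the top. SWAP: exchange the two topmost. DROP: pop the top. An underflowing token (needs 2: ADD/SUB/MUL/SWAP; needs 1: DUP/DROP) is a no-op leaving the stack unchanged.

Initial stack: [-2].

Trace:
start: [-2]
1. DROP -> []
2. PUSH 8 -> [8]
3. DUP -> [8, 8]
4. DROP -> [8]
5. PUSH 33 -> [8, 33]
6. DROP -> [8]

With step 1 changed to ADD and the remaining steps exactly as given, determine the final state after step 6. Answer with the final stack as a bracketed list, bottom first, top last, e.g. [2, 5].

(re-executing from step 1 with the substitution; state before step 1: [-2])
1. ADD -> [-2]
2. PUSH 8 -> [-2, 8]
3. DUP -> [-2, 8, 8]
4. DROP -> [-2, 8]
5. PUSH 33 -> [-2, 8, 33]
6. DROP -> [-2, 8]

[-2, 8]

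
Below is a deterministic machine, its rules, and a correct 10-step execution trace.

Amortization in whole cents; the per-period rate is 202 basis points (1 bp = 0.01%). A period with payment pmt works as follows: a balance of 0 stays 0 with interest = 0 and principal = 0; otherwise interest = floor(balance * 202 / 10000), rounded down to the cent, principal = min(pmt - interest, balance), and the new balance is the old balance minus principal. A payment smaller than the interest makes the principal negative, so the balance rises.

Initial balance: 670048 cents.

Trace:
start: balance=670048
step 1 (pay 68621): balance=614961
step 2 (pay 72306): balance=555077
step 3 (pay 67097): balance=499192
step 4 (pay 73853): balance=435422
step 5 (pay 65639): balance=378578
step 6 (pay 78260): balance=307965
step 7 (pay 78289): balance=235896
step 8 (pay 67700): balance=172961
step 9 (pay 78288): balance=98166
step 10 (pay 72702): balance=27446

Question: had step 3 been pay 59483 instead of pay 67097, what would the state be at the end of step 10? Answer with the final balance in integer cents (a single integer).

(re-executing from step 3 with the substitution; state before step 3: balance=555077)
step 3 (pay 59483): balance=506806
step 4 (pay 73853): balance=443190
step 5 (pay 65639): balance=386503
step 6 (pay 78260): balance=316050
step 7 (pay 78289): balance=244145
step 8 (pay 67700): balance=181376
step 9 (pay 78288): balance=106751
step 10 (pay 72702): balance=36205

36205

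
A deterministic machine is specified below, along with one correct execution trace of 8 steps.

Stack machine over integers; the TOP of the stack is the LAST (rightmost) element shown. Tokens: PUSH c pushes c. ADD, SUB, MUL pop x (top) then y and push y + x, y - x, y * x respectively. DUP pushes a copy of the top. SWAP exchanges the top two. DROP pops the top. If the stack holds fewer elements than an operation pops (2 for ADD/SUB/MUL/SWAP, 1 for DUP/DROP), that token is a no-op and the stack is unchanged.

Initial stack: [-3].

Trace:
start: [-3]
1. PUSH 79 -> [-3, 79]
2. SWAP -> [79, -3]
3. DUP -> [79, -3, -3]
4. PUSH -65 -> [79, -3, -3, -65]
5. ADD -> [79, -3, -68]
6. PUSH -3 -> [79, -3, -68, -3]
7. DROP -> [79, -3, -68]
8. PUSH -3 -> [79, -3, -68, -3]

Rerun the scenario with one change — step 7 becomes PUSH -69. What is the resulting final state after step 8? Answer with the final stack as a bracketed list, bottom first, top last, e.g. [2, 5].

[79, -3, -68, -3, -69, -3]

(re-executing from step 7 with the substitution; state before step 7: [79, -3, -68, -3])
7. PUSH -69 -> [79, -3, -68, -3, -69]
8. PUSH -3 -> [79, -3, -68, -3, -69, -3]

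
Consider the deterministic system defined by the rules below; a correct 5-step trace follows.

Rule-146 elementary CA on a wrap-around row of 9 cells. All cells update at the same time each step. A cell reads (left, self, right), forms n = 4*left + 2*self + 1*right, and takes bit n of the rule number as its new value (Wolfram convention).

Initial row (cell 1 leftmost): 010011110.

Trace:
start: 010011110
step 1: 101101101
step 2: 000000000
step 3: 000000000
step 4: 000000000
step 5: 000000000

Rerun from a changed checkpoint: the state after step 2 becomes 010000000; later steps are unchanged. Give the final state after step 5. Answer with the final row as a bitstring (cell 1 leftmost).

state after step 2 := 010000000
step 3: 101000000
step 4: 000100001
step 5: 101010010

101010010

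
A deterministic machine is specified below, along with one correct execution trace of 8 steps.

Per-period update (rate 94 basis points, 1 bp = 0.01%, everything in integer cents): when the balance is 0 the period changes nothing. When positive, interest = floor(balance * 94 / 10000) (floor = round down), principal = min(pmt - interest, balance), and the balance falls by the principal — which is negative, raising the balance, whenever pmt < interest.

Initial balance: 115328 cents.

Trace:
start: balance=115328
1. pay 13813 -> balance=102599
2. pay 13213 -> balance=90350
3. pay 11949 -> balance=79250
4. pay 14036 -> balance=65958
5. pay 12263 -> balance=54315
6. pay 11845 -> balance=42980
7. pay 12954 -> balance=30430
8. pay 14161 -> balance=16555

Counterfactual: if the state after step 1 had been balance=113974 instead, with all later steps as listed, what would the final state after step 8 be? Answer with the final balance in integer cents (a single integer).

28699

state after step 1 := balance=113974
2. pay 13213 -> balance=101832
3. pay 11949 -> balance=90840
4. pay 14036 -> balance=77657
5. pay 12263 -> balance=66123
6. pay 11845 -> balance=54899
7. pay 12954 -> balance=42461
8. pay 14161 -> balance=28699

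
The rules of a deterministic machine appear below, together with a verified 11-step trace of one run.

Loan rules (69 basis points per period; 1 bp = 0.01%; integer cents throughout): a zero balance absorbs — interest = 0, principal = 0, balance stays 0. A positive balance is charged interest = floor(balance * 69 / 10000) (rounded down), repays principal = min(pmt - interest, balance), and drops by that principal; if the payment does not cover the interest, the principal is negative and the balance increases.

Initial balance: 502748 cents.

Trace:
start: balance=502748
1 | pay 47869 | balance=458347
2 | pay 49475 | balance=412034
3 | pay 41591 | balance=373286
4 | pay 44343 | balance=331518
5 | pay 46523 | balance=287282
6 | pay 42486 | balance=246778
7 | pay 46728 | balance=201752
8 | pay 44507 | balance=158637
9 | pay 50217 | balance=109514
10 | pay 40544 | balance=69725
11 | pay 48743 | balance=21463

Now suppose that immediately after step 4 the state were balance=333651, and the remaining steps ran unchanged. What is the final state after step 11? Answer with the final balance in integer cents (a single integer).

23701

state after step 4 := balance=333651
5 | pay 46523 | balance=289430
6 | pay 42486 | balance=248941
7 | pay 46728 | balance=203930
8 | pay 44507 | balance=160830
9 | pay 50217 | balance=111722
10 | pay 40544 | balance=71948
11 | pay 48743 | balance=23701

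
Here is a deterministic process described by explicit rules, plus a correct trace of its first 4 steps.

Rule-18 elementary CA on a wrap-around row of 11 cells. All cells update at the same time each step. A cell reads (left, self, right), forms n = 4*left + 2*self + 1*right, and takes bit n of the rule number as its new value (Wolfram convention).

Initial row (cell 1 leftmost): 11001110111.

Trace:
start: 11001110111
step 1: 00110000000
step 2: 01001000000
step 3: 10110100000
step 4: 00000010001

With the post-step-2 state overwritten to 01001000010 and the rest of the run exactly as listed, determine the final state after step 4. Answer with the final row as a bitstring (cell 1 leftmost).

00000011000

state after step 2 := 01001000010
step 3: 10110100101
step 4: 00000011000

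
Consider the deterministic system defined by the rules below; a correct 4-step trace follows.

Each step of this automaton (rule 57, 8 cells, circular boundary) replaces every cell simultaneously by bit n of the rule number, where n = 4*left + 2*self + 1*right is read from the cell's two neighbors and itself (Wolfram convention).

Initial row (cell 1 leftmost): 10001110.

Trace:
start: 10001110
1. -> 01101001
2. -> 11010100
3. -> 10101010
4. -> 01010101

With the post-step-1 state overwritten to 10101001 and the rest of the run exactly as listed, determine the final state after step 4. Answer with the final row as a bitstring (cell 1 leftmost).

01010101

state after step 1 := 10101001
2. -> 01010101
3. -> 10101010
4. -> 01010101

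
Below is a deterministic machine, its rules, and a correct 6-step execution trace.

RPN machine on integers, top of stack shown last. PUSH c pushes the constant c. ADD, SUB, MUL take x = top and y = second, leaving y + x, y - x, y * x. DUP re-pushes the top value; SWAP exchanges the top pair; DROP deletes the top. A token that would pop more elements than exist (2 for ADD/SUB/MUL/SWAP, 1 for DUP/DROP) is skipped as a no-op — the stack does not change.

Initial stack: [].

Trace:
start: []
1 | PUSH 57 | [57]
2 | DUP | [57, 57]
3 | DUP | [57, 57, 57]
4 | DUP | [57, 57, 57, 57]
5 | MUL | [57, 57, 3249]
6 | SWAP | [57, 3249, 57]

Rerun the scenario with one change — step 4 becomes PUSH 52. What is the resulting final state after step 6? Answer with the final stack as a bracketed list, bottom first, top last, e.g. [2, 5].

[57, 2964, 57]

(re-executing from step 4 with the substitution; state before step 4: [57, 57, 57])
4 | PUSH 52 | [57, 57, 57, 52]
5 | MUL | [57, 57, 2964]
6 | SWAP | [57, 2964, 57]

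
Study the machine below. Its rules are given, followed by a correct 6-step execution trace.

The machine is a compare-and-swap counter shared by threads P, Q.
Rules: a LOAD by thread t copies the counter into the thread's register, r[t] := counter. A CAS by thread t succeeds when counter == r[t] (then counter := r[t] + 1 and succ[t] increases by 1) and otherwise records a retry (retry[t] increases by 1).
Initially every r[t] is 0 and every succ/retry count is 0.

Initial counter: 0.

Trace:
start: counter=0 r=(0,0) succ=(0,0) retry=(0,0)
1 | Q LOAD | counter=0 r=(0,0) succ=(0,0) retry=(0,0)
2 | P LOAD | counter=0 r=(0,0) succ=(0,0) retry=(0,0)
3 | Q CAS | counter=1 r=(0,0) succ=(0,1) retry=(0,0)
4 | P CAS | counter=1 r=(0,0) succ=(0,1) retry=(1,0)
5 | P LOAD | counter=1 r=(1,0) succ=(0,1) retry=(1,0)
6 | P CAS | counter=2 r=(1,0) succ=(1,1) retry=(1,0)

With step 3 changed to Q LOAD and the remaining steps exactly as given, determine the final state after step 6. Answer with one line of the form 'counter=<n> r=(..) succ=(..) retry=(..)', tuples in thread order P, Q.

(re-executing from step 3 with the substitution; state before step 3: counter=0 r=(0,0) succ=(0,0) retry=(0,0))
3 | Q LOAD | counter=0 r=(0,0) succ=(0,0) retry=(0,0)
4 | P CAS | counter=1 r=(0,0) succ=(1,0) retry=(0,0)
5 | P LOAD | counter=1 r=(1,0) succ=(1,0) retry=(0,0)
6 | P CAS | counter=2 r=(1,0) succ=(2,0) retry=(0,0)

counter=2 r=(1,0) succ=(2,0) retry=(0,0)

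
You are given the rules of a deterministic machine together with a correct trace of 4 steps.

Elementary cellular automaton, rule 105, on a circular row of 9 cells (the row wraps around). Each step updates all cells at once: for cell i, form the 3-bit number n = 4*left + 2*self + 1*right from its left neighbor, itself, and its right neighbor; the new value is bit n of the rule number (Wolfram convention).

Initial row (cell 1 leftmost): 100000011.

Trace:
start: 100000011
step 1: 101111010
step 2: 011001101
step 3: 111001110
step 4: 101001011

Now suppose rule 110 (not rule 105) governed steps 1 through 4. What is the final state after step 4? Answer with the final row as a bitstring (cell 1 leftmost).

100111001

(re-executing steps 1..4 under rule 110; state before step 1: 100000011)
step 1: 100000110
step 2: 100001111
step 3: 100011000
step 4: 100111001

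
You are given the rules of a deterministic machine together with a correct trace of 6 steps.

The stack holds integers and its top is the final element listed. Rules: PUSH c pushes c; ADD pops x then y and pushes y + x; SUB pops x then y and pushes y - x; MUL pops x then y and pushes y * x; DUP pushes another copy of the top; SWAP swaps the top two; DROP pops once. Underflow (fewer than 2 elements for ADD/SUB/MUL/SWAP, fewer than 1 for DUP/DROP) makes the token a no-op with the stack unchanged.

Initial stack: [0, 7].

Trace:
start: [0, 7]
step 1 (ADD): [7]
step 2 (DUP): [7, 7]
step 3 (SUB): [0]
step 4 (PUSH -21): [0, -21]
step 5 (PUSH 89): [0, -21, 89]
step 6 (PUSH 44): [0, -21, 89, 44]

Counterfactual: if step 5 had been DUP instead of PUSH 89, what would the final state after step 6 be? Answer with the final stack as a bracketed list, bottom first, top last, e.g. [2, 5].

[0, -21, -21, 44]

(re-executing from step 5 with the substitution; state before step 5: [0, -21])
step 5 (DUP): [0, -21, -21]
step 6 (PUSH 44): [0, -21, -21, 44]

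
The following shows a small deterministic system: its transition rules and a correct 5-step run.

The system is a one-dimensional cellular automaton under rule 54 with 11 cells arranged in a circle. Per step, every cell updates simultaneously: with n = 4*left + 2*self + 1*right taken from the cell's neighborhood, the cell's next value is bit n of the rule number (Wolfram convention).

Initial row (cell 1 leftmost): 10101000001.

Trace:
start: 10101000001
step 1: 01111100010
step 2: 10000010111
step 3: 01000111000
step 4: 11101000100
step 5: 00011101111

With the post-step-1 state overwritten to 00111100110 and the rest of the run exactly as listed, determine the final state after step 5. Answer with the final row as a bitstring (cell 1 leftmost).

00100000100

state after step 1 := 00111100110
step 2: 01000011001
step 3: 11100100111
step 4: 00011111000
step 5: 00100000100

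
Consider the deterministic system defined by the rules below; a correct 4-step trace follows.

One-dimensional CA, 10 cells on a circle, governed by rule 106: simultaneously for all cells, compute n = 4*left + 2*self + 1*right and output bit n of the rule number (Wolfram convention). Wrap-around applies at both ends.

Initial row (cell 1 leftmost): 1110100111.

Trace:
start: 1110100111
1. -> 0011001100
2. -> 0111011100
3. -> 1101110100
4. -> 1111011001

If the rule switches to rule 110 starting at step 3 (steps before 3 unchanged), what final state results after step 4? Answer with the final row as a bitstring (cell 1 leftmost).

1111011101

(re-executing steps 3..4 under rule 110; state before step 3: 0111011100)
3. -> 1101110100
4. -> 1111011101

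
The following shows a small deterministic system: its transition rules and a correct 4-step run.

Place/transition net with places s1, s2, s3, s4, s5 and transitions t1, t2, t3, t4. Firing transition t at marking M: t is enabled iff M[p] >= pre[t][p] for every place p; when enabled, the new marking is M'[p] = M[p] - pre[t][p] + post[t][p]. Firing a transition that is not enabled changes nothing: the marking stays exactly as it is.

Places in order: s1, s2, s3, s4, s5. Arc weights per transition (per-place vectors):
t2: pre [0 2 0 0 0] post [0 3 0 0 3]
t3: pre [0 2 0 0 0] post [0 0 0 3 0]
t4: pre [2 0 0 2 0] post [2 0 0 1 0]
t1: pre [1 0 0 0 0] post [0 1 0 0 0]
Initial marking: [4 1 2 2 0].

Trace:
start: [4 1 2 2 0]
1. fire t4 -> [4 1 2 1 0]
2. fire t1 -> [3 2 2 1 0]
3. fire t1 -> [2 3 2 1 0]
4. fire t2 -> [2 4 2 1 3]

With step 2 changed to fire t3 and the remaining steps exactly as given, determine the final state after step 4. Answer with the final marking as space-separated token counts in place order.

3 3 2 1 3

(re-executing from step 2 with the substitution; state before step 2: [4 1 2 1 0])
2. fire t3 -> [4 1 2 1 0]
3. fire t1 -> [3 2 2 1 0]
4. fire t2 -> [3 3 2 1 3]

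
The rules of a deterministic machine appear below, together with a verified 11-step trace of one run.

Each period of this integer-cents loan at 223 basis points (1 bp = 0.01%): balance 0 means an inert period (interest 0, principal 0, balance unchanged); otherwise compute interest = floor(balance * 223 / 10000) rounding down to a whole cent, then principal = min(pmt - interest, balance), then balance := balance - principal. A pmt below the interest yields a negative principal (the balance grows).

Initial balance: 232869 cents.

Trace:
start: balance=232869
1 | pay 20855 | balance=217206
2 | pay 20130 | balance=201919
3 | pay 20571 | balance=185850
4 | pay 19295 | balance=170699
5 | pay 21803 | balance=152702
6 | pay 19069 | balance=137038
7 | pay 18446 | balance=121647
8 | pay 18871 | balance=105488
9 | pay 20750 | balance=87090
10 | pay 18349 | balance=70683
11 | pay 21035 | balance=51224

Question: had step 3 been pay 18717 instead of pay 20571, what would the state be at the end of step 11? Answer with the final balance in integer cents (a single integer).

(re-executing from step 3 with the substitution; state before step 3: balance=201919)
3 | pay 18717 | balance=187704
4 | pay 19295 | balance=172594
5 | pay 21803 | balance=154639
6 | pay 19069 | balance=139018
7 | pay 18446 | balance=123672
8 | pay 18871 | balance=107558
9 | pay 20750 | balance=89206
10 | pay 18349 | balance=72846
11 | pay 21035 | balance=53435

53435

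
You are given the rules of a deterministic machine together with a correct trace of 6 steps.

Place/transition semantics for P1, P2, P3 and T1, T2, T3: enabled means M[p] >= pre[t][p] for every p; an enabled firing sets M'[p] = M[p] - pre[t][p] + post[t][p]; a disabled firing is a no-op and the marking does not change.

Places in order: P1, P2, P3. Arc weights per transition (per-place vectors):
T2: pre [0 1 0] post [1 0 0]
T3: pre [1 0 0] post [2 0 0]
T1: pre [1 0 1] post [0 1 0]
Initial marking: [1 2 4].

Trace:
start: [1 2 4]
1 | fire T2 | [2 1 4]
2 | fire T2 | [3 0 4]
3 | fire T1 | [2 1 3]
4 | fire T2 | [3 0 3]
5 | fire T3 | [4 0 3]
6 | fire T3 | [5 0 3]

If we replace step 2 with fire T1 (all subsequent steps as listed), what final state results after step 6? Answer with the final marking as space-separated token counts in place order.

(re-executing from step 2 with the substitution; state before step 2: [2 1 4])
2 | fire T1 | [1 2 3]
3 | fire T1 | [0 3 2]
4 | fire T2 | [1 2 2]
5 | fire T3 | [2 2 2]
6 | fire T3 | [3 2 2]

3 2 2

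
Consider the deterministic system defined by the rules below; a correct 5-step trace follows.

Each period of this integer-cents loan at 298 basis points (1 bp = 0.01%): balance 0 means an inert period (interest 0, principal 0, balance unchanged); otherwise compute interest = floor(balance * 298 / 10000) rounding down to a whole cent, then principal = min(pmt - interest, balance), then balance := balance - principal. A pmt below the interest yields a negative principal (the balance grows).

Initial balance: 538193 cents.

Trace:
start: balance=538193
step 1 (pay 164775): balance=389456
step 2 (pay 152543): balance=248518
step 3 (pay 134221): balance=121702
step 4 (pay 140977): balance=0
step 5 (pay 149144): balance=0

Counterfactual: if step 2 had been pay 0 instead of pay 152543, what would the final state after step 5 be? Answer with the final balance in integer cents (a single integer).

1331

(re-executing from step 2 with the substitution; state before step 2: balance=389456)
step 2 (pay 0): balance=401061
step 3 (pay 134221): balance=278791
step 4 (pay 140977): balance=146121
step 5 (pay 149144): balance=1331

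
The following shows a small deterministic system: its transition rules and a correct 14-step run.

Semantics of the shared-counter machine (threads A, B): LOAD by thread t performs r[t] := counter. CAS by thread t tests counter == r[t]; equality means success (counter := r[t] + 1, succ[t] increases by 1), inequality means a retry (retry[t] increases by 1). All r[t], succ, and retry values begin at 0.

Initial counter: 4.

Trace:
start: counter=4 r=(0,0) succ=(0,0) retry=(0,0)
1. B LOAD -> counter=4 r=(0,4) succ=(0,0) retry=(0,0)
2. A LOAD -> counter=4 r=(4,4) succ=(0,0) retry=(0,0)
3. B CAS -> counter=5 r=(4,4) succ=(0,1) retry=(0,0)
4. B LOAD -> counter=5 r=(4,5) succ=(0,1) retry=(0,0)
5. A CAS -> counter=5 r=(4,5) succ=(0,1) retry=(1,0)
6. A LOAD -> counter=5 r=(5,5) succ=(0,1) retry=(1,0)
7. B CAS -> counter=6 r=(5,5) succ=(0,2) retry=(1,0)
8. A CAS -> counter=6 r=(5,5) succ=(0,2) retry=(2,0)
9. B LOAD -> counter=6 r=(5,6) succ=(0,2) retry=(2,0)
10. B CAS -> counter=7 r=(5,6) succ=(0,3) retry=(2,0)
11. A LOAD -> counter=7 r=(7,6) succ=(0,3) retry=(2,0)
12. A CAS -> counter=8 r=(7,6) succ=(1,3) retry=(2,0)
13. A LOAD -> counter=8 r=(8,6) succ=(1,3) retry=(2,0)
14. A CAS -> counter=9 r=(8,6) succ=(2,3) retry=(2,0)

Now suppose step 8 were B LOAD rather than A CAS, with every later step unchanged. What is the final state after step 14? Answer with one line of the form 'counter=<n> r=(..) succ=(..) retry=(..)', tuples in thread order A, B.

(re-executing from step 8 with the substitution; state before step 8: counter=6 r=(5,5) succ=(0,2) retry=(1,0))
8. B LOAD -> counter=6 r=(5,6) succ=(0,2) retry=(1,0)
9. B LOAD -> counter=6 r=(5,6) succ=(0,2) retry=(1,0)
10. B CAS -> counter=7 r=(5,6) succ=(0,3) retry=(1,0)
11. A LOAD -> counter=7 r=(7,6) succ=(0,3) retry=(1,0)
12. A CAS -> counter=8 r=(7,6) succ=(1,3) retry=(1,0)
13. A LOAD -> counter=8 r=(8,6) succ=(1,3) retry=(1,0)
14. A CAS -> counter=9 r=(8,6) succ=(2,3) retry=(1,0)

counter=9 r=(8,6) succ=(2,3) retry=(1,0)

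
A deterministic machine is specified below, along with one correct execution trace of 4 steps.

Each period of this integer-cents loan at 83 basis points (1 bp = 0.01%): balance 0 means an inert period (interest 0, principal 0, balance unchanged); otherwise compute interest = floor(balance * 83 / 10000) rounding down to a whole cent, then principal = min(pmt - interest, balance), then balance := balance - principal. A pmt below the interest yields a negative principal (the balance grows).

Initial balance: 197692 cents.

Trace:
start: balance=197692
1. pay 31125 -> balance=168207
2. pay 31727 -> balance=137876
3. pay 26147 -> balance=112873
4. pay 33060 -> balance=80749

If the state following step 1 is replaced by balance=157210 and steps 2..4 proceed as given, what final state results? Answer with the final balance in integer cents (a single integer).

69476

state after step 1 := balance=157210
2. pay 31727 -> balance=126787
3. pay 26147 -> balance=101692
4. pay 33060 -> balance=69476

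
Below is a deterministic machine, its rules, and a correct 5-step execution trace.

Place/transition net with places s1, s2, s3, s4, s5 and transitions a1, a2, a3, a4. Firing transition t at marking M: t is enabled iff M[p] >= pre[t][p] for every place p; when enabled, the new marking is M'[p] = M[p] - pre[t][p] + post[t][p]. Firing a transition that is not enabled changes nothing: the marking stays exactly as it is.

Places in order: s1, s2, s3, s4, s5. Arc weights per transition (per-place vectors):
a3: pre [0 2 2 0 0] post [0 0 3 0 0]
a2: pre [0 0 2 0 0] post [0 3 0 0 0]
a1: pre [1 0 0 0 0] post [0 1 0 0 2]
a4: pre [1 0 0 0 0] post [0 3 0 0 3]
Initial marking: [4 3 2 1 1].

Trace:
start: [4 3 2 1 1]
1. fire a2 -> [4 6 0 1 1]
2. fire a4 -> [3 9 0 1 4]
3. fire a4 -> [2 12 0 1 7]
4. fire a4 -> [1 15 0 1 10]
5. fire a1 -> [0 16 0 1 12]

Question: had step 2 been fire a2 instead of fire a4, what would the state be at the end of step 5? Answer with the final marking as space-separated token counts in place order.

1 13 0 1 9

(re-executing from step 2 with the substitution; state before step 2: [4 6 0 1 1])
2. fire a2 -> [4 6 0 1 1]
3. fire a4 -> [3 9 0 1 4]
4. fire a4 -> [2 12 0 1 7]
5. fire a1 -> [1 13 0 1 9]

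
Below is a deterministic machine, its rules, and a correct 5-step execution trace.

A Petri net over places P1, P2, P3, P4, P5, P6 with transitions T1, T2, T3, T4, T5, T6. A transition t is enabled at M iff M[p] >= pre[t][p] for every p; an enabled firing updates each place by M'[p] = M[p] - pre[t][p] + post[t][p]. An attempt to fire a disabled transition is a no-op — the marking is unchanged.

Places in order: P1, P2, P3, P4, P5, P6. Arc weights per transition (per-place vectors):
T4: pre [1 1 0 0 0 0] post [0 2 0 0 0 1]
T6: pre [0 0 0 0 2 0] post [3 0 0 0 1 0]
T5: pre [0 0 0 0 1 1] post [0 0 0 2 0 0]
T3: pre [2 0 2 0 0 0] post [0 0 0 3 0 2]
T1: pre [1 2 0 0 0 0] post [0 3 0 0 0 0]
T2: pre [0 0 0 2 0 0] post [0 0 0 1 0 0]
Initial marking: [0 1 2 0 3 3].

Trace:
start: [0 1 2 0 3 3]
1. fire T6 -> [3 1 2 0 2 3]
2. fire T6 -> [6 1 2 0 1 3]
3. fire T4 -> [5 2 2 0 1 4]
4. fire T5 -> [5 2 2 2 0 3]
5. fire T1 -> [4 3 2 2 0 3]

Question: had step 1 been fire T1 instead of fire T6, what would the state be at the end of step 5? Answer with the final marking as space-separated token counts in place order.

1 3 2 2 1 3

(re-executing from step 1 with the substitution; state before step 1: [0 1 2 0 3 3])
1. fire T1 -> [0 1 2 0 3 3]
2. fire T6 -> [3 1 2 0 2 3]
3. fire T4 -> [2 2 2 0 2 4]
4. fire T5 -> [2 2 2 2 1 3]
5. fire T1 -> [1 3 2 2 1 3]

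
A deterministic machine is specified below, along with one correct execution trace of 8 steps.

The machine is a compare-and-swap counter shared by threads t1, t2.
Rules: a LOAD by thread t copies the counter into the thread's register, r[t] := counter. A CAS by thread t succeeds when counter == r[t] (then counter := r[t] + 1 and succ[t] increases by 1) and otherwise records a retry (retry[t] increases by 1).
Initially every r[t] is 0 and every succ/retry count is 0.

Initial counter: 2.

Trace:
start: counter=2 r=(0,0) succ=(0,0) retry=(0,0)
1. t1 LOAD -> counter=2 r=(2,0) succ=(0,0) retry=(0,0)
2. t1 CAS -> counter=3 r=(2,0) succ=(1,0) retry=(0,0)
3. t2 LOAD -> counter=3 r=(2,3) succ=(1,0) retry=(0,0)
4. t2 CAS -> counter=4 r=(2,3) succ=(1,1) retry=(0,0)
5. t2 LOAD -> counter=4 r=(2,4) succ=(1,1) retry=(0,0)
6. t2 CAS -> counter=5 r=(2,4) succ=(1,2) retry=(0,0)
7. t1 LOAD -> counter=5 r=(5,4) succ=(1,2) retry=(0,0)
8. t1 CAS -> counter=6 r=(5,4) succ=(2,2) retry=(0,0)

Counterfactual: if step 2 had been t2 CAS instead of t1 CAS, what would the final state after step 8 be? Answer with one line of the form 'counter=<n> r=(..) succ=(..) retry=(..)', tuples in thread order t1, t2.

(re-executing from step 2 with the substitution; state before step 2: counter=2 r=(2,0) succ=(0,0) retry=(0,0))
2. t2 CAS -> counter=2 r=(2,0) succ=(0,0) retry=(0,1)
3. t2 LOAD -> counter=2 r=(2,2) succ=(0,0) retry=(0,1)
4. t2 CAS -> counter=3 r=(2,2) succ=(0,1) retry=(0,1)
5. t2 LOAD -> counter=3 r=(2,3) succ=(0,1) retry=(0,1)
6. t2 CAS -> counter=4 r=(2,3) succ=(0,2) retry=(0,1)
7. t1 LOAD -> counter=4 r=(4,3) succ=(0,2) retry=(0,1)
8. t1 CAS -> counter=5 r=(4,3) succ=(1,2) retry=(0,1)

counter=5 r=(4,3) succ=(1,2) retry=(0,1)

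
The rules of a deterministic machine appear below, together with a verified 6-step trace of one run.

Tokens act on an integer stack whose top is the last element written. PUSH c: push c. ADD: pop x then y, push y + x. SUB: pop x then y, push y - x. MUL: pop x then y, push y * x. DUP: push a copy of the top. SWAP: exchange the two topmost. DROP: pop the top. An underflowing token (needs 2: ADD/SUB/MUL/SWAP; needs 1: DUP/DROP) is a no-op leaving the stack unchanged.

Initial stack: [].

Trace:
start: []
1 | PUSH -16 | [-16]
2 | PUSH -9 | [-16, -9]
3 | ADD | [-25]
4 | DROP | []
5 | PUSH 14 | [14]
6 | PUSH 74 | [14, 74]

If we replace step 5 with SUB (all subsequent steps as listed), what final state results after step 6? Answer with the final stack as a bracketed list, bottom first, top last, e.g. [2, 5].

[74]

(re-executing from step 5 with the substitution; state before step 5: [])
5 | SUB | []
6 | PUSH 74 | [74]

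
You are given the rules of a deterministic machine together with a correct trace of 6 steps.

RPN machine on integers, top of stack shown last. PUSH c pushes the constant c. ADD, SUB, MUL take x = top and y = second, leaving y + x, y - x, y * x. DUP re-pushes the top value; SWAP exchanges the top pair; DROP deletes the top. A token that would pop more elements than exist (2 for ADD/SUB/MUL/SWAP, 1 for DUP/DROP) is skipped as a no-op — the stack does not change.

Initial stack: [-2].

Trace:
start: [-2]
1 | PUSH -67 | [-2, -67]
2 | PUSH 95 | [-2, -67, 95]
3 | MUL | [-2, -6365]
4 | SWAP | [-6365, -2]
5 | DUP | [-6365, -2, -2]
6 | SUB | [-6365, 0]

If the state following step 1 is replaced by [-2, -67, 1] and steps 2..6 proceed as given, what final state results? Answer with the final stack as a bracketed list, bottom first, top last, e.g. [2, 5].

[-2, 95, 0]

state after step 1 := [-2, -67, 1]
2 | PUSH 95 | [-2, -67, 1, 95]
3 | MUL | [-2, -67, 95]
4 | SWAP | [-2, 95, -67]
5 | DUP | [-2, 95, -67, -67]
6 | SUB | [-2, 95, 0]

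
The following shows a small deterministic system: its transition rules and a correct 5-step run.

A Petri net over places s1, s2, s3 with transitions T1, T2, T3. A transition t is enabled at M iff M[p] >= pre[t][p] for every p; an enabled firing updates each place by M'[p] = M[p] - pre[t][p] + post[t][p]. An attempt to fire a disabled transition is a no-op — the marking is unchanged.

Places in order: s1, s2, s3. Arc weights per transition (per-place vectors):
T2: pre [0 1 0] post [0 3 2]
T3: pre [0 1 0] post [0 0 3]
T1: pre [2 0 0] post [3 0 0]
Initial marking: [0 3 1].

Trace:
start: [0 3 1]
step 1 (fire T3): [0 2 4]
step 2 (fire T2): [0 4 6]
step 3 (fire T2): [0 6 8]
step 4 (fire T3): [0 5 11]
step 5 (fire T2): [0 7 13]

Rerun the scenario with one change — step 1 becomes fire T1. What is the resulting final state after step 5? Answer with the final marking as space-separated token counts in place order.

0 8 10

(re-executing from step 1 with the substitution; state before step 1: [0 3 1])
step 1 (fire T1): [0 3 1]
step 2 (fire T2): [0 5 3]
step 3 (fire T2): [0 7 5]
step 4 (fire T3): [0 6 8]
step 5 (fire T2): [0 8 10]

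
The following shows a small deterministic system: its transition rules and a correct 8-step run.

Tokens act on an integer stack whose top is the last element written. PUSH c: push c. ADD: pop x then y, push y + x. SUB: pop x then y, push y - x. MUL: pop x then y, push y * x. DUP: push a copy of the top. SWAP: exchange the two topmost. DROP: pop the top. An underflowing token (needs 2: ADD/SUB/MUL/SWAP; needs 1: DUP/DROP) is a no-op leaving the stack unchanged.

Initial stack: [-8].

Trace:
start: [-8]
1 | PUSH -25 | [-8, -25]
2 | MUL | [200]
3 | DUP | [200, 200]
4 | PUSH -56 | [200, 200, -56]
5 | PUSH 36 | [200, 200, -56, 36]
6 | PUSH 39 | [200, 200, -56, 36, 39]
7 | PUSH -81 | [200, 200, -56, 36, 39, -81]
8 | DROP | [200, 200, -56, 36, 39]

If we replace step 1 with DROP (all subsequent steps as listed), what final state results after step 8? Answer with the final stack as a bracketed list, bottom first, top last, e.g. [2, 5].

[-56, 36, 39]

(re-executing from step 1 with the substitution; state before step 1: [-8])
1 | DROP | []
2 | MUL | []
3 | DUP | []
4 | PUSH -56 | [-56]
5 | PUSH 36 | [-56, 36]
6 | PUSH 39 | [-56, 36, 39]
7 | PUSH -81 | [-56, 36, 39, -81]
8 | DROP | [-56, 36, 39]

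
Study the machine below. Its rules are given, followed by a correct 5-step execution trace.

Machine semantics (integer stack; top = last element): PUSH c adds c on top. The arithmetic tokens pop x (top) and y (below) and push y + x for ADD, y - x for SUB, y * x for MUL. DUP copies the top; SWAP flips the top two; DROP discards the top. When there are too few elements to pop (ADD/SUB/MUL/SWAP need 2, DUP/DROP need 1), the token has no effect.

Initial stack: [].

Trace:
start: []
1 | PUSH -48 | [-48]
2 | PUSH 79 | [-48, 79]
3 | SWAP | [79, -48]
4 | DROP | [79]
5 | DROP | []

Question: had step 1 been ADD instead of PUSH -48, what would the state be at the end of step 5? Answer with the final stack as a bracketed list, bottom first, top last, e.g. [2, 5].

(re-executing from step 1 with the substitution; state before step 1: [])
1 | ADD | []
2 | PUSH 79 | [79]
3 | SWAP | [79]
4 | DROP | []
5 | DROP | []

[]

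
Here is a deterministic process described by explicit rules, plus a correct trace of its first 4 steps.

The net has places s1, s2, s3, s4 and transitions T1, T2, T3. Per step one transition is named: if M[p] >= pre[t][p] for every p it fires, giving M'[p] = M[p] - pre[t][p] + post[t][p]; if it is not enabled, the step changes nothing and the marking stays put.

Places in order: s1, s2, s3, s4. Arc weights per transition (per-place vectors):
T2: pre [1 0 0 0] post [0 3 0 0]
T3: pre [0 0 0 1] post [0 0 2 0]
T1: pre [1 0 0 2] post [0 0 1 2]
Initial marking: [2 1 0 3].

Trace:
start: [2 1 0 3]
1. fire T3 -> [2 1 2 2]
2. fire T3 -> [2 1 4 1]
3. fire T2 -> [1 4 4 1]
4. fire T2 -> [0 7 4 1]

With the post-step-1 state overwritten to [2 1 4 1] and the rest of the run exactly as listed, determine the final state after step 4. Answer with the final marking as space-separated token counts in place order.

0 7 6 0

state after step 1 := [2 1 4 1]
2. fire T3 -> [2 1 6 0]
3. fire T2 -> [1 4 6 0]
4. fire T2 -> [0 7 6 0]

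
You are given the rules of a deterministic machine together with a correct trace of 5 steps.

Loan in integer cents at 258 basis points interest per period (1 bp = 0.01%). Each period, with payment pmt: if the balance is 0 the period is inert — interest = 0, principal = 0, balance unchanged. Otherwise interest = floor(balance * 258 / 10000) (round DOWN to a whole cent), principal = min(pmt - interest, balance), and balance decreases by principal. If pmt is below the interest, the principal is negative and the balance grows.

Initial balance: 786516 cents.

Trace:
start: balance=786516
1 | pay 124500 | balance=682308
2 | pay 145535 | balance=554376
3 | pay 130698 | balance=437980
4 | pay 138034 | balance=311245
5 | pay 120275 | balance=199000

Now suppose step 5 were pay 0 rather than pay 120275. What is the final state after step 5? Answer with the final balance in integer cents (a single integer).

319275

(re-executing from step 5 with the substitution; state before step 5: balance=311245)
5 | pay 0 | balance=319275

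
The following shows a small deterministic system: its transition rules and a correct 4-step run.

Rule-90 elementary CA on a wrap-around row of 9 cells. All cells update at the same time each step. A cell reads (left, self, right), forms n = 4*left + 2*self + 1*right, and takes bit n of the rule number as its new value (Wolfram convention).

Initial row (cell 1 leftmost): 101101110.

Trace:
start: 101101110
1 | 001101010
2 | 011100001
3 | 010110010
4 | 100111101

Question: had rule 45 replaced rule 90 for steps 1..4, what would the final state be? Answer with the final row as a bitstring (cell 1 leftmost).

111100111

(re-executing steps 1..4 under rule 45; state before step 1: 101101110)
1 | 111011001
2 | 000110001
3 | 010100101
4 | 111100111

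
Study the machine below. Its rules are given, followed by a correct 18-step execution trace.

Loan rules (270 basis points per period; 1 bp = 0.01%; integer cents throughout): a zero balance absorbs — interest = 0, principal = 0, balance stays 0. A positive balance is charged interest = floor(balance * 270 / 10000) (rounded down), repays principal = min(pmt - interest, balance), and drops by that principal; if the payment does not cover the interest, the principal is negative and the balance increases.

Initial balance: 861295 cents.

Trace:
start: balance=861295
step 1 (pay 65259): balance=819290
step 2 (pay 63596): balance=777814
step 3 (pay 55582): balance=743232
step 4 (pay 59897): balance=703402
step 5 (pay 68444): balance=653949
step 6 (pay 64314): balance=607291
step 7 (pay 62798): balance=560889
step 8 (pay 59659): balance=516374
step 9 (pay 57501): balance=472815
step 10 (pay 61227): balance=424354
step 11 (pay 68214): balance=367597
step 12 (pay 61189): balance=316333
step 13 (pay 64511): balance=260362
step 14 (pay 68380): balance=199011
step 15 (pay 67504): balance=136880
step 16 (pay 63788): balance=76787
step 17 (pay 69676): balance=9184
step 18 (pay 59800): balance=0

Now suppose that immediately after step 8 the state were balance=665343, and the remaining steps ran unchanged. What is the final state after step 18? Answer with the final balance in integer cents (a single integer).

state after step 8 := balance=665343
step 9 (pay 57501): balance=625806
step 10 (pay 61227): balance=581475
step 11 (pay 68214): balance=528960
step 12 (pay 61189): balance=482052
step 13 (pay 64511): balance=430556
step 14 (pay 68380): balance=373801
step 15 (pay 67504): balance=316389
step 16 (pay 63788): balance=261143
step 17 (pay 69676): balance=198517
step 18 (pay 59800): balance=144076

144076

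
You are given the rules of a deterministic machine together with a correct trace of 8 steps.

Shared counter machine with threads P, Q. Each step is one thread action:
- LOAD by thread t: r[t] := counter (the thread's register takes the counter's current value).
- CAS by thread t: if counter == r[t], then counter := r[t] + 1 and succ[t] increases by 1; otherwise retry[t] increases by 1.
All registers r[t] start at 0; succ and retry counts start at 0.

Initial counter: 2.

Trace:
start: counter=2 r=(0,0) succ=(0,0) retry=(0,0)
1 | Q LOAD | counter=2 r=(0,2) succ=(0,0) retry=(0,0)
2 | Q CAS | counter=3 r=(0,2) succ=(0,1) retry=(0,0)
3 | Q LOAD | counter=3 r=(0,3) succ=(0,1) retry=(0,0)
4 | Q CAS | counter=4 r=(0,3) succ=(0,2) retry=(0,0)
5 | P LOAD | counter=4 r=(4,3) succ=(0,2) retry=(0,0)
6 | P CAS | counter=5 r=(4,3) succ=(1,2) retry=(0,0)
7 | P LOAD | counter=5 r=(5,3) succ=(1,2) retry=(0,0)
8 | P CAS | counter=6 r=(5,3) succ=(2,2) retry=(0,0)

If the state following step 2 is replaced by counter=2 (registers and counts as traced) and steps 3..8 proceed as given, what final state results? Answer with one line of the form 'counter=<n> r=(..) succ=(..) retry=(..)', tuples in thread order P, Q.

state after step 2 := counter=2 r=(0,2) succ=(0,1) retry=(0,0)
3 | Q LOAD | counter=2 r=(0,2) succ=(0,1) retry=(0,0)
4 | Q CAS | counter=3 r=(0,2) succ=(0,2) retry=(0,0)
5 | P LOAD | counter=3 r=(3,2) succ=(0,2) retry=(0,0)
6 | P CAS | counter=4 r=(3,2) succ=(1,2) retry=(0,0)
7 | P LOAD | counter=4 r=(4,2) succ=(1,2) retry=(0,0)
8 | P CAS | counter=5 r=(4,2) succ=(2,2) retry=(0,0)

counter=5 r=(4,2) succ=(2,2) retry=(0,0)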